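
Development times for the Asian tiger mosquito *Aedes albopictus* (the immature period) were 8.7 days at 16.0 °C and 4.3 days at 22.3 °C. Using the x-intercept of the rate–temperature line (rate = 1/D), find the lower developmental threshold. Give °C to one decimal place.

Under the model K = D·(T − T_b), so D₁·(T₁ − T_b) = D₂·(T₂ − T_b).
8.7·(16.0 − T_b) = 4.3·(22.3 − T_b)
T_b = (8.7·16.0 − 4.3·22.3) / (8.7 − 4.3) = 43.31 / 4.4 = 9.843 °C ≈ 9.8 °C.

9.8 °C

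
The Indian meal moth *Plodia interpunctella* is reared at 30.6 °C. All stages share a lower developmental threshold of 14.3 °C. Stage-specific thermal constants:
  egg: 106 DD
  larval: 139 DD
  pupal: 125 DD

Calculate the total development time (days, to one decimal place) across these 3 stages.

Daily accumulation at 30.6 °C = 30.6 − 14.3 = 16.3 DD/day.
Total K = 106 + 139 + 125 = 370 DD.
Total duration = 370 / 16.3 = 22.699 ≈ 22.7 days.

22.7 days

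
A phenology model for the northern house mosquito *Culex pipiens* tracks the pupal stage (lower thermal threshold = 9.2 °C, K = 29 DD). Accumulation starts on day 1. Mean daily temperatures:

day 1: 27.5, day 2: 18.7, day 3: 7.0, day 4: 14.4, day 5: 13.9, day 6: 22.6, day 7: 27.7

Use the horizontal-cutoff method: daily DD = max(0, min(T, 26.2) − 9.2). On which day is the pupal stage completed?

day 4

Daily DD above 9.2 °C (capped at 17.0): 17.0, 9.5, 0.0, 5.2, 4.7, 13.4, 17.0.
Cumulative: 17.0, 26.5, 26.5, 31.7, 36.4, 49.8, 66.8.
The total first reaches 29 DD on day 4.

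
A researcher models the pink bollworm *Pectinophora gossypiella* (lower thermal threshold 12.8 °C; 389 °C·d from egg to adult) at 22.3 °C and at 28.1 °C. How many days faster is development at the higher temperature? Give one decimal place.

15.5 days

At 22.3 °C: 389 / (22.3 − 12.8) = 389 / 9.5 = 40.947 d.
At 28.1 °C: 389 / (28.1 − 12.8) = 389 / 15.3 = 25.425 d.
Difference = |40.947 − 25.425| = 15.523 ≈ 15.5 days.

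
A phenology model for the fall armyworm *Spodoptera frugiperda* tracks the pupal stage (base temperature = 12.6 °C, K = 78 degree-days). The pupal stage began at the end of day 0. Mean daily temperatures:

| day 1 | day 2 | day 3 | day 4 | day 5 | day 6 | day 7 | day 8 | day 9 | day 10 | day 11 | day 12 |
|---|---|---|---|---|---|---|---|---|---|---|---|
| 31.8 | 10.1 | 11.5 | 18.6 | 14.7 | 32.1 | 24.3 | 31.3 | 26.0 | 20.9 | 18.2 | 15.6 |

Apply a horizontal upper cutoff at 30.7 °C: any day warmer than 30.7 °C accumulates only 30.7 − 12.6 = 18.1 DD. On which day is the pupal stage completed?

Daily DD above 12.6 °C (capped at 18.1): 18.1, 0.0, 0.0, 6.0, 2.1, 18.1, 11.7, 18.1, 13.4, 8.3, 5.6, 3.0.
Cumulative: 18.1, 18.1, 18.1, 24.1, 26.2, 44.3, 56.0, 74.1, 87.5, 95.8, 101.4, 104.4.
The total first reaches 78 DD on day 9.

day 9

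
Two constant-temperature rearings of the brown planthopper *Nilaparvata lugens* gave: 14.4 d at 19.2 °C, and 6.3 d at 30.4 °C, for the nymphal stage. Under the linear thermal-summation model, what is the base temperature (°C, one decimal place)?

10.5 °C

Linear rate model ⇒ the product D·(T − T_b) is constant across temperatures.
14.4·(19.2 − T_b) = 6.3·(30.4 − T_b)
T_b = (14.4·19.2 − 6.3·30.4) / (14.4 − 6.3) = 84.96 / 8.1 = 10.489 °C ≈ 10.5 °C.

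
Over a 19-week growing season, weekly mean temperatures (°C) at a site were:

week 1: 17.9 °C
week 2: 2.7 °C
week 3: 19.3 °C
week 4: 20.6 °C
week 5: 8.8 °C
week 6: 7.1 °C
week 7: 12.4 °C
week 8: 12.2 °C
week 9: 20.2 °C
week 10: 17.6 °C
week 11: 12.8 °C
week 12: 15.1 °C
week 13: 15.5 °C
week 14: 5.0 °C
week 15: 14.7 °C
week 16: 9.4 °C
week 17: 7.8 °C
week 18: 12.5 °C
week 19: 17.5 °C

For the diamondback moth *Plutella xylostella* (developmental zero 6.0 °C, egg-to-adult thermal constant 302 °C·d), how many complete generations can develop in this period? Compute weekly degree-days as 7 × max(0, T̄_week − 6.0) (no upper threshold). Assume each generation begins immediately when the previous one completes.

3 generations

Weekly DD (7 × max(0, T̄ − 6.0)): 83.3, 0.0, 93.1, 102.2, 19.6, 7.7, 44.8, 43.4, 99.4, 81.2, 47.6, 63.7, 66.5, 0.0, 60.9, 23.8, 12.6, 45.5, 80.5.
Season total = 975.8 DD.
Complete generations = ⌊975.8 / 302⌋ = 3.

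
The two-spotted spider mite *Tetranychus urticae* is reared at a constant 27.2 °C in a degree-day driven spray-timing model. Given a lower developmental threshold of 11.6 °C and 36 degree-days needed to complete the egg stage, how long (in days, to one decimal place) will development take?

Daily accumulation = 27.2 − 11.6 = 15.6 DD/day.
Duration = 36 / 15.6 = 2.308 ≈ 2.3 days.

2.3 days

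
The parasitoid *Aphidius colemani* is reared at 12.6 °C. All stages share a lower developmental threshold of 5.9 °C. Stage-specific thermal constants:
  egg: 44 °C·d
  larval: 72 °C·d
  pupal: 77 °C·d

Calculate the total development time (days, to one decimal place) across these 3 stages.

Daily accumulation at 12.6 °C = 12.6 − 5.9 = 6.7 DD/day.
Total K = 44 + 72 + 77 = 193 DD.
Total duration = 193 / 6.7 = 28.806 ≈ 28.8 days.

28.8 days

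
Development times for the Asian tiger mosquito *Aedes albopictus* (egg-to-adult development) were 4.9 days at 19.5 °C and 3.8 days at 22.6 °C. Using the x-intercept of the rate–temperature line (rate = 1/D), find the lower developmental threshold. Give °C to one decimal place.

Equal thermal constants: D₁(T₁ − T_b) = D₂(T₂ − T_b).
4.9·(19.5 − T_b) = 3.8·(22.6 − T_b)
T_b = (4.9·19.5 − 3.8·22.6) / (4.9 − 3.8) = 9.67 / 1.1 = 8.791 °C ≈ 8.8 °C.

8.8 °C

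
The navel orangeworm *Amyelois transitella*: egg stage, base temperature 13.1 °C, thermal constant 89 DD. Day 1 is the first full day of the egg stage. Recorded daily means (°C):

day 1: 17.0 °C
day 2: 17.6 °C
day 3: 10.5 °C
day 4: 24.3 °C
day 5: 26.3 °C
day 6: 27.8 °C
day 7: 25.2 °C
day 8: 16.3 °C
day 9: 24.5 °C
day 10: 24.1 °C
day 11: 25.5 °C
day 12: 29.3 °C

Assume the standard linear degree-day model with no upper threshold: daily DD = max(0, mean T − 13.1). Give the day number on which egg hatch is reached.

day 11

Daily DD above 13.1 °C: 3.9, 4.5, 0.0, 11.2, 13.2, 14.7, 12.1, 3.2, 11.4, 11.0, 12.4, 16.2.
Cumulative: 3.9, 8.4, 8.4, 19.6, 32.8, 47.5, 59.6, 62.8, 74.2, 85.2, 97.6, 113.8.
The total first reaches 89 DD on day 11.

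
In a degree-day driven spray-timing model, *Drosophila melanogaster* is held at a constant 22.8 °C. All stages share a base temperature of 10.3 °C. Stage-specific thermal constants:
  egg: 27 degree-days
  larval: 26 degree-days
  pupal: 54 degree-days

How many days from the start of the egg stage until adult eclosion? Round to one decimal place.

Daily accumulation at 22.8 °C = 22.8 − 10.3 = 12.5 DD/day.
Total K = 27 + 26 + 54 = 107 DD.
Total duration = 107 / 12.5 = 8.560 ≈ 8.6 days.

8.6 days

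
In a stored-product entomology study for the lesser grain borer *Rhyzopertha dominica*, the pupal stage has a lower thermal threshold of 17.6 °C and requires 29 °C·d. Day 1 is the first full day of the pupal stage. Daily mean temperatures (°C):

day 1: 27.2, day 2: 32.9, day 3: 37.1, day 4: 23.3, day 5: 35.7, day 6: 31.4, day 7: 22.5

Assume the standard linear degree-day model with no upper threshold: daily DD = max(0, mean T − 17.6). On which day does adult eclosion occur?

day 3

Daily DD above 17.6 °C: 9.6, 15.3, 19.5, 5.7, 18.1, 13.8, 4.9.
Cumulative: 9.6, 24.9, 44.4, 50.1, 68.2, 82.0, 86.9.
The total first reaches 29 DD on day 3.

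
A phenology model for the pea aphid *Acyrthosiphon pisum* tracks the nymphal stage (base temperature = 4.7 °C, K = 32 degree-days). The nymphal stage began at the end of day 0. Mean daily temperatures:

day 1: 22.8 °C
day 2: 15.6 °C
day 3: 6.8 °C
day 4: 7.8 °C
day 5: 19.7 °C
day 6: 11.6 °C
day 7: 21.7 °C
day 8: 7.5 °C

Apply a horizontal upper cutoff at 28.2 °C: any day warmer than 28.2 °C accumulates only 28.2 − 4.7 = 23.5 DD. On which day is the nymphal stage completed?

day 4

Daily DD above 4.7 °C (capped at 23.5): 18.1, 10.9, 2.1, 3.1, 15.0, 6.9, 17.0, 2.8.
Cumulative: 18.1, 29.0, 31.1, 34.2, 49.2, 56.1, 73.1, 75.9.
The total first reaches 32 DD on day 4.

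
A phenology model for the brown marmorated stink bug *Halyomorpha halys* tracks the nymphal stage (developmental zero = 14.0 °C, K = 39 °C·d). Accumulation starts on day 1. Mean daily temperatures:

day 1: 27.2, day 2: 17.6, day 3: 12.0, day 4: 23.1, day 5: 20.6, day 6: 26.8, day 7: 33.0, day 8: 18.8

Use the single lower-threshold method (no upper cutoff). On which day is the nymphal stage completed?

Daily DD above 14.0 °C: 13.2, 3.6, 0.0, 9.1, 6.6, 12.8, 19.0, 4.8.
Cumulative: 13.2, 16.8, 16.8, 25.9, 32.5, 45.3, 64.3, 69.1.
The total first reaches 39 DD on day 6.

day 6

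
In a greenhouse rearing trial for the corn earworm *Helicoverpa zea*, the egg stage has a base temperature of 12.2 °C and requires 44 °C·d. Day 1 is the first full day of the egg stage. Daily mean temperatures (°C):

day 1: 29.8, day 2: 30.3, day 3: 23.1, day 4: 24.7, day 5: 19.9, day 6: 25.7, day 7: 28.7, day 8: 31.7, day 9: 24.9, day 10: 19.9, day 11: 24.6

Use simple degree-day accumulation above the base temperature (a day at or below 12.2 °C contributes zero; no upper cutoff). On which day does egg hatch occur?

day 3

Daily DD above 12.2 °C: 17.6, 18.1, 10.9, 12.5, 7.7, 13.5, 16.5, 19.5, 12.7, 7.7, 12.4.
Cumulative: 17.6, 35.7, 46.6, 59.1, 66.8, 80.3, 96.8, 116.3, 129.0, 136.7, 149.1.
The total first reaches 44 DD on day 3.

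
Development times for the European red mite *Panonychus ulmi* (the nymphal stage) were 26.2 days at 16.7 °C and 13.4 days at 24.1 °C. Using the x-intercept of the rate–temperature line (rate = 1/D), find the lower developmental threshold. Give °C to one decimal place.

9.0 °C

Linear rate model ⇒ the product D·(T − T_b) is constant across temperatures.
26.2·(16.7 − T_b) = 13.4·(24.1 − T_b)
T_b = (26.2·16.7 − 13.4·24.1) / (26.2 − 13.4) = 114.60 / 12.8 = 8.953 °C ≈ 9.0 °C.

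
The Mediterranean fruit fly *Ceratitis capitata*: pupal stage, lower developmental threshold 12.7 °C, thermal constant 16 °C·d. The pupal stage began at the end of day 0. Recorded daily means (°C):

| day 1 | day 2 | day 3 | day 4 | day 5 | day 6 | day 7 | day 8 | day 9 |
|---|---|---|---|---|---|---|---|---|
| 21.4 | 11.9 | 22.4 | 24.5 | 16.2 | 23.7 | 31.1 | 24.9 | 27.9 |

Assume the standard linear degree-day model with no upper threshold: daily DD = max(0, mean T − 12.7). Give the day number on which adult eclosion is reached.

day 3

Daily DD above 12.7 °C: 8.7, 0.0, 9.7, 11.8, 3.5, 11.0, 18.4, 12.2, 15.2.
Cumulative: 8.7, 8.7, 18.4, 30.2, 33.7, 44.7, 63.1, 75.3, 90.5.
The total first reaches 16 DD on day 3.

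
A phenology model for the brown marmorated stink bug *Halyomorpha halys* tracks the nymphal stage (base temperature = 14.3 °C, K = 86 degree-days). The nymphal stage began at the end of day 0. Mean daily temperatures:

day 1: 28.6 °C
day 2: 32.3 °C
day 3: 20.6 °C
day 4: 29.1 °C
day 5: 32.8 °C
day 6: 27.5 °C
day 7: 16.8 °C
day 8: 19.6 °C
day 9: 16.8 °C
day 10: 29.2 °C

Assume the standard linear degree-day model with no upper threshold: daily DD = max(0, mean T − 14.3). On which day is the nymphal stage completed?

day 7

Daily DD above 14.3 °C: 14.3, 18.0, 6.3, 14.8, 18.5, 13.2, 2.5, 5.3, 2.5, 14.9.
Cumulative: 14.3, 32.3, 38.6, 53.4, 71.9, 85.1, 87.6, 92.9, 95.4, 110.3.
The total first reaches 86 DD on day 7.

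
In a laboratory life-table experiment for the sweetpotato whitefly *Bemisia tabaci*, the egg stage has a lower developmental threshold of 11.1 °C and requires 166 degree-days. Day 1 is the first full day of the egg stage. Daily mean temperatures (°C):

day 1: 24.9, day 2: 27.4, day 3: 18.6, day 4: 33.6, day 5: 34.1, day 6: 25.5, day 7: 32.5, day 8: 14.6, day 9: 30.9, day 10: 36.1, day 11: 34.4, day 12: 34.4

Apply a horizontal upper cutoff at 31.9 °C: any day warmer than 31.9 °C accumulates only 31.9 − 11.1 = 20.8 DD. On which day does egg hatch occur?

day 11

Daily DD above 11.1 °C (capped at 20.8): 13.8, 16.3, 7.5, 20.8, 20.8, 14.4, 20.8, 3.5, 19.8, 20.8, 20.8, 20.8.
Cumulative: 13.8, 30.1, 37.6, 58.4, 79.2, 93.6, 114.4, 117.9, 137.7, 158.5, 179.3, 200.1.
The total first reaches 166 DD on day 11.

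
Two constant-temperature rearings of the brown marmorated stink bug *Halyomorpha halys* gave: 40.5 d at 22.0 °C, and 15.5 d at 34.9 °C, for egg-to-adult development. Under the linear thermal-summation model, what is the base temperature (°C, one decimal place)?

14.0 °C

Under the model K = D·(T − T_b), so D₁·(T₁ − T_b) = D₂·(T₂ − T_b).
40.5·(22.0 − T_b) = 15.5·(34.9 − T_b)
T_b = (40.5·22.0 − 15.5·34.9) / (40.5 − 15.5) = 350.05 / 25.0 = 14.002 °C ≈ 14.0 °C.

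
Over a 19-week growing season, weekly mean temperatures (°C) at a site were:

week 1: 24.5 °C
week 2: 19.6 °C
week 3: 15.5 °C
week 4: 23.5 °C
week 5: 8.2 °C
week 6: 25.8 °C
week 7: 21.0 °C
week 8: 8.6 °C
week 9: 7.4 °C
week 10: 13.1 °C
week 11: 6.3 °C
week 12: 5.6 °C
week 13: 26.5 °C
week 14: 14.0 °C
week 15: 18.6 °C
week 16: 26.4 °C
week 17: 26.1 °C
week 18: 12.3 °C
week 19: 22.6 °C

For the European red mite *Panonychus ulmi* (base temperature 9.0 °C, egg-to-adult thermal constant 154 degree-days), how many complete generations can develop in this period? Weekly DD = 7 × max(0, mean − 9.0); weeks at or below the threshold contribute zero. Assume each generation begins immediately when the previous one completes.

Weekly DD (7 × max(0, T̄ − 9.0)): 108.5, 74.2, 45.5, 101.5, 0.0, 117.6, 84.0, 0.0, 0.0, 28.7, 0.0, 0.0, 122.5, 35.0, 67.2, 121.8, 119.7, 23.1, 95.2.
Season total = 1144.5 DD.
Complete generations = ⌊1144.5 / 154⌋ = 7.

7 generations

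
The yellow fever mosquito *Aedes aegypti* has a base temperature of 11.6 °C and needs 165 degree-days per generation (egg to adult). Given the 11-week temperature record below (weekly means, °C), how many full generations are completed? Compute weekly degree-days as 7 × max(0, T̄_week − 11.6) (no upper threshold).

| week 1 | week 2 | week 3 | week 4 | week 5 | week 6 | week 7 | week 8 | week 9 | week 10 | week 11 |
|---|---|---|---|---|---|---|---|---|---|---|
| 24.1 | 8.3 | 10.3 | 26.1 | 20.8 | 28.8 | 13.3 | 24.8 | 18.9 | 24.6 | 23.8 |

Weekly DD (7 × max(0, T̄ − 11.6)): 87.5, 0.0, 0.0, 101.5, 64.4, 120.4, 11.9, 92.4, 51.1, 91.0, 85.4.
Season total = 705.6 DD.
Complete generations = ⌊705.6 / 165⌋ = 4.

4 generations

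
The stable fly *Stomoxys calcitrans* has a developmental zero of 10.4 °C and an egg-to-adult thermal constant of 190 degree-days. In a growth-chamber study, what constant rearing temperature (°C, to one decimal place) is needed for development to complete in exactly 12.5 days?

Required daily accumulation = 190 / 12.5 = 15.200 DD/day.
T = T_base + 15.200 = 10.4 + 15.200 = 25.600 ≈ 25.6 °C.

25.6 °C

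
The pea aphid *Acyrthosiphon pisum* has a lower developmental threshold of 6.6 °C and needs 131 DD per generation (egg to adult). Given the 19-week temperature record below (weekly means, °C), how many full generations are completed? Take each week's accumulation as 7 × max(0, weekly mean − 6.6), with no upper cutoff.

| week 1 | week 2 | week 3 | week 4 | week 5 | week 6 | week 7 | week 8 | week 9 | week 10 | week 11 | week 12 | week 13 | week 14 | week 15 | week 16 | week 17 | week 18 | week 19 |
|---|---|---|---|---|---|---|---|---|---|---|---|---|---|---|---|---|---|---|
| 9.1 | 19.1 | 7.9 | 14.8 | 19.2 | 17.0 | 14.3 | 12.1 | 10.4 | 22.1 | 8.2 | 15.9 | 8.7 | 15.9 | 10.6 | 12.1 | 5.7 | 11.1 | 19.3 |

Weekly DD (7 × max(0, T̄ − 6.6)): 17.5, 87.5, 9.1, 57.4, 88.2, 72.8, 53.9, 38.5, 26.6, 108.5, 11.2, 65.1, 14.7, 65.1, 28.0, 38.5, 0.0, 31.5, 88.9.
Season total = 903.0 DD.
Complete generations = ⌊903.0 / 131⌋ = 6.

6 generations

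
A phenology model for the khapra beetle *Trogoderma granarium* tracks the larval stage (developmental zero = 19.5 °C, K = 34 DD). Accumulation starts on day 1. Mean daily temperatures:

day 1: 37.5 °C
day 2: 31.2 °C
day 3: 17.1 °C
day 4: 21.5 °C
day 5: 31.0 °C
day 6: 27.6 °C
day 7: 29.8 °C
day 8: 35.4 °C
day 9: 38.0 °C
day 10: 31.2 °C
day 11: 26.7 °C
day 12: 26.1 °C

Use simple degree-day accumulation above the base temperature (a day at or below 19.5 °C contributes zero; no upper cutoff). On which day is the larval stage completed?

day 5

Daily DD above 19.5 °C: 18.0, 11.7, 0.0, 2.0, 11.5, 8.1, 10.3, 15.9, 18.5, 11.7, 7.2, 6.6.
Cumulative: 18.0, 29.7, 29.7, 31.7, 43.2, 51.3, 61.6, 77.5, 96.0, 107.7, 114.9, 121.5.
The total first reaches 34 DD on day 5.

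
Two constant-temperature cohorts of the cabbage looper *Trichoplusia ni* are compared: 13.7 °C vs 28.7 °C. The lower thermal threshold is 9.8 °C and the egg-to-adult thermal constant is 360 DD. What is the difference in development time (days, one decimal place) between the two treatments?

At 13.7 °C: 360 / (13.7 − 9.8) = 360 / 3.9 = 92.308 d.
At 28.7 °C: 360 / (28.7 − 9.8) = 360 / 18.9 = 19.048 d.
Difference = |92.308 − 19.048| = 73.260 ≈ 73.3 days.

73.3 days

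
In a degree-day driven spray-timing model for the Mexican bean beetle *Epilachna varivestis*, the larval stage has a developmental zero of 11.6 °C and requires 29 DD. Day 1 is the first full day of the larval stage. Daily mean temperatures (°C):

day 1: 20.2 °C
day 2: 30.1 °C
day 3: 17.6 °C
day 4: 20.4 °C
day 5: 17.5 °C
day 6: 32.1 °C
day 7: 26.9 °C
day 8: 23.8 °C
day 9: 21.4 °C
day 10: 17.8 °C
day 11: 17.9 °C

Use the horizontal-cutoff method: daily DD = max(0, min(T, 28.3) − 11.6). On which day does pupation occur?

Daily DD above 11.6 °C (capped at 16.7): 8.6, 16.7, 6.0, 8.8, 5.9, 16.7, 15.3, 12.2, 9.8, 6.2, 6.3.
Cumulative: 8.6, 25.3, 31.3, 40.1, 46.0, 62.7, 78.0, 90.2, 100.0, 106.2, 112.5.
The total first reaches 29 DD on day 3.

day 3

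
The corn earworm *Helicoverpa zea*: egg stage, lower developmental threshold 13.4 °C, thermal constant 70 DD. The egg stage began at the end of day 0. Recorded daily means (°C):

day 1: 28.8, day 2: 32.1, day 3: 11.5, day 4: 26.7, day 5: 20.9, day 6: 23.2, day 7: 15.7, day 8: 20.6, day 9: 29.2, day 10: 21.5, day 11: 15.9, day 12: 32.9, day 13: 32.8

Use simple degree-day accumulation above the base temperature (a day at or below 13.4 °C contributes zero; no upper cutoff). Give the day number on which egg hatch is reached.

day 8

Daily DD above 13.4 °C: 15.4, 18.7, 0.0, 13.3, 7.5, 9.8, 2.3, 7.2, 15.8, 8.1, 2.5, 19.5, 19.4.
Cumulative: 15.4, 34.1, 34.1, 47.4, 54.9, 64.7, 67.0, 74.2, 90.0, 98.1, 100.6, 120.1, 139.5.
The total first reaches 70 DD on day 8.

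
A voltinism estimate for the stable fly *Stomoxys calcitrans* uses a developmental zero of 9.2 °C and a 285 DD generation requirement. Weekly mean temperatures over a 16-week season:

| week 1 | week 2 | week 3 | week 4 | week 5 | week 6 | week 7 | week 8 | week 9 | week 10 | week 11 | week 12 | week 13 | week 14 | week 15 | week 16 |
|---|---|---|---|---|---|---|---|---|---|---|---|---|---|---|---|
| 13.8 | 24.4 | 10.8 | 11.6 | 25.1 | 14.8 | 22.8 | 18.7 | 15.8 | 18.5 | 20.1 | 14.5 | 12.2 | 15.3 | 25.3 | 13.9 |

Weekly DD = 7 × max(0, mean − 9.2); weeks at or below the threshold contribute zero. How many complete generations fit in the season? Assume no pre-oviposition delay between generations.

3 generations

Weekly DD (7 × max(0, T̄ − 9.2)): 32.2, 106.4, 11.2, 16.8, 111.3, 39.2, 95.2, 66.5, 46.2, 65.1, 76.3, 37.1, 21.0, 42.7, 112.7, 32.9.
Season total = 912.8 DD.
Complete generations = ⌊912.8 / 285⌋ = 3.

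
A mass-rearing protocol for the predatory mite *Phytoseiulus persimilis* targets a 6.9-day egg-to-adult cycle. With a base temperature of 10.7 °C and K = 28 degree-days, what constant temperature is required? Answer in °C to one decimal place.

Required daily accumulation = 28 / 6.9 = 4.058 DD/day.
T = T_base + 4.058 = 10.7 + 4.058 = 14.758 ≈ 14.8 °C.

14.8 °C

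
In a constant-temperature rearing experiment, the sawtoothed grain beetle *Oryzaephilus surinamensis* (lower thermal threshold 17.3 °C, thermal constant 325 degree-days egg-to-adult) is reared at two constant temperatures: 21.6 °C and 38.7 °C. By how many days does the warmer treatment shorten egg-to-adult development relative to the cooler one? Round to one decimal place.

At 21.6 °C: 325 / (21.6 − 17.3) = 325 / 4.3 = 75.581 d.
At 38.7 °C: 325 / (38.7 − 17.3) = 325 / 21.4 = 15.187 d.
Difference = |75.581 − 15.187| = 60.394 ≈ 60.4 days.

60.4 days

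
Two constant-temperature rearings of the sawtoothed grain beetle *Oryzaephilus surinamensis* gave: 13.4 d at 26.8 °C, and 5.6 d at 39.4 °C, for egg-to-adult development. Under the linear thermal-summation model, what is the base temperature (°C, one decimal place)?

Linear rate model ⇒ the product D·(T − T_b) is constant across temperatures.
13.4·(26.8 − T_b) = 5.6·(39.4 − T_b)
T_b = (13.4·26.8 − 5.6·39.4) / (13.4 − 5.6) = 138.48 / 7.8 = 17.754 °C ≈ 17.8 °C.

17.8 °C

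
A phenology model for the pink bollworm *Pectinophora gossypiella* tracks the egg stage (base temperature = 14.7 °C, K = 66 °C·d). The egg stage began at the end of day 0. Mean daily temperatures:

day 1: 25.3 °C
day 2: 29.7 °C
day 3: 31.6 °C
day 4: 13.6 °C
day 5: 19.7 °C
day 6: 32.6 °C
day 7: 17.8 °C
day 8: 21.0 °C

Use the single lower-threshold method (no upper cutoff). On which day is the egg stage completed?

Daily DD above 14.7 °C: 10.6, 15.0, 16.9, 0.0, 5.0, 17.9, 3.1, 6.3.
Cumulative: 10.6, 25.6, 42.5, 42.5, 47.5, 65.4, 68.5, 74.8.
The total first reaches 66 DD on day 7.

day 7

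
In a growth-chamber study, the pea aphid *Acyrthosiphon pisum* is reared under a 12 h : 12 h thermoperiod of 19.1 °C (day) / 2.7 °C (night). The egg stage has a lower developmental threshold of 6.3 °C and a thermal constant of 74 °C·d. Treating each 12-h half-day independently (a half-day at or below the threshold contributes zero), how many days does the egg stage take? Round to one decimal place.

Day half: max(0, 19.1 − 6.3) × 0.5 = 12.8 × 0.5 = 6.40 DD.
Night half: max(0, 2.7 − 6.3) × 0.5 = 0.0 × 0.5 = 0.00 DD.
Per 24 h: 6.40 DD/day.
Duration = 74 / 6.40 = 11.562 ≈ 11.6 days.

11.6 days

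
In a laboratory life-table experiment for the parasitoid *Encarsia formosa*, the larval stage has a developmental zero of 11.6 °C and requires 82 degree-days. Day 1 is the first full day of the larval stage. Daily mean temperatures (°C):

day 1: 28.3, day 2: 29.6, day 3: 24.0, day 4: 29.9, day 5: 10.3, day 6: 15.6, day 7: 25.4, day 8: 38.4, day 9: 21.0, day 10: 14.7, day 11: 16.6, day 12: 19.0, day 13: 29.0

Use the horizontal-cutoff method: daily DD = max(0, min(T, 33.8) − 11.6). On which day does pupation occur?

Daily DD above 11.6 °C (capped at 22.2): 16.7, 18.0, 12.4, 18.3, 0.0, 4.0, 13.8, 22.2, 9.4, 3.1, 5.0, 7.4, 17.4.
Cumulative: 16.7, 34.7, 47.1, 65.4, 65.4, 69.4, 83.2, 105.4, 114.8, 117.9, 122.9, 130.3, 147.7.
The total first reaches 82 DD on day 7.

day 7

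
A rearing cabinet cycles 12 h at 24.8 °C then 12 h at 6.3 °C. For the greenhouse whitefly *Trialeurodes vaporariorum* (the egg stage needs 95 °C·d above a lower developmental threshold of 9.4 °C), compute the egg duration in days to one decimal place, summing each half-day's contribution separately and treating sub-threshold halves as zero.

12.3 days

Day half: max(0, 24.8 − 9.4) × 0.5 = 15.4 × 0.5 = 7.70 DD.
Night half: max(0, 6.3 − 9.4) × 0.5 = 0.0 × 0.5 = 0.00 DD.
Per 24 h: 7.70 DD/day.
Duration = 95 / 7.70 = 12.338 ≈ 12.3 days.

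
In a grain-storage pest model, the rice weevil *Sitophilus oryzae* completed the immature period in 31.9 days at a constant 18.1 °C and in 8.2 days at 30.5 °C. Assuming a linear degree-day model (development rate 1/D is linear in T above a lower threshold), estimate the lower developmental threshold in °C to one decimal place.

Linear rate model ⇒ the product D·(T − T_b) is constant across temperatures.
31.9·(18.1 − T_b) = 8.2·(30.5 − T_b)
T_b = (31.9·18.1 − 8.2·30.5) / (31.9 − 8.2) = 327.29 / 23.7 = 13.810 °C ≈ 13.8 °C.

13.8 °C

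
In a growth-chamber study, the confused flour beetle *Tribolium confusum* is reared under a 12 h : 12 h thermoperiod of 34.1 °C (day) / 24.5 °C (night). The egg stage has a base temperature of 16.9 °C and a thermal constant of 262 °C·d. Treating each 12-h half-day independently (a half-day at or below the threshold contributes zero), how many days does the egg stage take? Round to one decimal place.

Day half: max(0, 34.1 − 16.9) × 0.5 = 17.2 × 0.5 = 8.60 DD.
Night half: max(0, 24.5 − 16.9) × 0.5 = 7.6 × 0.5 = 3.80 DD.
Per 24 h: 12.40 DD/day.
Duration = 262 / 12.40 = 21.129 ≈ 21.1 days.

21.1 days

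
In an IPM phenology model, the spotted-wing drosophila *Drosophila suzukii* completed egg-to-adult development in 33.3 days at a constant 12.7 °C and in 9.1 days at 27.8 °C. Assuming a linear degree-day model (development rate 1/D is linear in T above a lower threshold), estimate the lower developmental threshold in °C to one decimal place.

Equal thermal constants: D₁(T₁ − T_b) = D₂(T₂ − T_b).
33.3·(12.7 − T_b) = 9.1·(27.8 − T_b)
T_b = (33.3·12.7 − 9.1·27.8) / (33.3 − 9.1) = 169.93 / 24.2 = 7.022 °C ≈ 7.0 °C.

7.0 °C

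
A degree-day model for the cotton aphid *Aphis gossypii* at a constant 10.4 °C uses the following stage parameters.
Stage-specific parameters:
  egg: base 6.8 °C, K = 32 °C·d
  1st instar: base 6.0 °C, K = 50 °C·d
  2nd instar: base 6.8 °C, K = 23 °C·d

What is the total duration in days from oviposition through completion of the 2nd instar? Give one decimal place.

egg: 32 / (10.4 − 6.8) = 32 / 3.6 = 8.889 d.
1st instar: 50 / (10.4 − 6.0) = 50 / 4.4 = 11.364 d.
2nd instar: 23 / (10.4 − 6.8) = 23 / 3.6 = 6.389 d.
Sum = 26.641 ≈ 26.6 days.

26.6 days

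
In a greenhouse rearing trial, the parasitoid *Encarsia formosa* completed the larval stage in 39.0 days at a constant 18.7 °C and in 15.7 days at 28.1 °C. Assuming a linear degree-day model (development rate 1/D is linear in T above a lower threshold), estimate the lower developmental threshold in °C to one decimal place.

Equal thermal constants: D₁(T₁ − T_b) = D₂(T₂ − T_b).
39.0·(18.7 − T_b) = 15.7·(28.1 − T_b)
T_b = (39.0·18.7 − 15.7·28.1) / (39.0 − 15.7) = 288.13 / 23.3 = 12.366 °C ≈ 12.4 °C.

12.4 °C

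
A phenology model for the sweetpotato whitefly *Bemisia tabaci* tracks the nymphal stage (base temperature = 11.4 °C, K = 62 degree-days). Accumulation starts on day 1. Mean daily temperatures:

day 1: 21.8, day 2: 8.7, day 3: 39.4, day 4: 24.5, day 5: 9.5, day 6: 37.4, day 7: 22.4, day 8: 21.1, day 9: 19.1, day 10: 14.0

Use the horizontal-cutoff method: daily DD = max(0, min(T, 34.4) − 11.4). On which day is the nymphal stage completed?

day 6

Daily DD above 11.4 °C (capped at 23.0): 10.4, 0.0, 23.0, 13.1, 0.0, 23.0, 11.0, 9.7, 7.7, 2.6.
Cumulative: 10.4, 10.4, 33.4, 46.5, 46.5, 69.5, 80.5, 90.2, 97.9, 100.5.
The total first reaches 62 DD on day 6.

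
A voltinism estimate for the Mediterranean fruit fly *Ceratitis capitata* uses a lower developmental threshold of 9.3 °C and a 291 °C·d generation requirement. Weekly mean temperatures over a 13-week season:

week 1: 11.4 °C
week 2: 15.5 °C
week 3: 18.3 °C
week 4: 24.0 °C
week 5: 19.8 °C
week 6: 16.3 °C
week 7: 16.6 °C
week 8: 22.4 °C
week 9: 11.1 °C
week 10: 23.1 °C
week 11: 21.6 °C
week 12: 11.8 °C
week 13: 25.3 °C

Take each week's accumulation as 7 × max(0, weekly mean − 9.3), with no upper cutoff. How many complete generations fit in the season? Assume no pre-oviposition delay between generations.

Weekly DD (7 × max(0, T̄ − 9.3)): 14.7, 43.4, 63.0, 102.9, 73.5, 49.0, 51.1, 91.7, 12.6, 96.6, 86.1, 17.5, 112.0.
Season total = 814.1 DD.
Complete generations = ⌊814.1 / 291⌋ = 2.

2 generations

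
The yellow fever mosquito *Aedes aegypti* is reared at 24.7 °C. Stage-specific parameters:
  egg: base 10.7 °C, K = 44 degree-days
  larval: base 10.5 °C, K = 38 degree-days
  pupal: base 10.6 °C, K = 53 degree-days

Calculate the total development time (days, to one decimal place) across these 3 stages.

egg: 44 / (24.7 − 10.7) = 44 / 14.0 = 3.143 d.
larval: 38 / (24.7 − 10.5) = 38 / 14.2 = 2.676 d.
pupal: 53 / (24.7 − 10.6) = 53 / 14.1 = 3.759 d.
Sum = 9.578 ≈ 9.6 days.

9.6 days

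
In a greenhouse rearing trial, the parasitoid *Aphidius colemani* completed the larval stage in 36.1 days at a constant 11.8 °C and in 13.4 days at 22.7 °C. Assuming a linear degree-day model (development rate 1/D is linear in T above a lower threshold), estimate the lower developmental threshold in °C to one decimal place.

Linear rate model ⇒ the product D·(T − T_b) is constant across temperatures.
36.1·(11.8 − T_b) = 13.4·(22.7 − T_b)
T_b = (36.1·11.8 − 13.4·22.7) / (36.1 − 13.4) = 121.80 / 22.7 = 5.366 °C ≈ 5.4 °C.

5.4 °C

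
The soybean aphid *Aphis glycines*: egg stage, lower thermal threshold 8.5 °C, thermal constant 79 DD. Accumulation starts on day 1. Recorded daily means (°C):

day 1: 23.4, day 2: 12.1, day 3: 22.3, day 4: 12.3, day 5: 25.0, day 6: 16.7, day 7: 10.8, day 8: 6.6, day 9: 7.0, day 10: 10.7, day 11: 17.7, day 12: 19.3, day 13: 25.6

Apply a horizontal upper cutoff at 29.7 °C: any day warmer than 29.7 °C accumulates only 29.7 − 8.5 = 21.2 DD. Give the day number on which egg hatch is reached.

Daily DD above 8.5 °C (capped at 21.2): 14.9, 3.6, 13.8, 3.8, 16.5, 8.2, 2.3, 0.0, 0.0, 2.2, 9.2, 10.8, 17.1.
Cumulative: 14.9, 18.5, 32.3, 36.1, 52.6, 60.8, 63.1, 63.1, 63.1, 65.3, 74.5, 85.3, 102.4.
The total first reaches 79 DD on day 12.

day 12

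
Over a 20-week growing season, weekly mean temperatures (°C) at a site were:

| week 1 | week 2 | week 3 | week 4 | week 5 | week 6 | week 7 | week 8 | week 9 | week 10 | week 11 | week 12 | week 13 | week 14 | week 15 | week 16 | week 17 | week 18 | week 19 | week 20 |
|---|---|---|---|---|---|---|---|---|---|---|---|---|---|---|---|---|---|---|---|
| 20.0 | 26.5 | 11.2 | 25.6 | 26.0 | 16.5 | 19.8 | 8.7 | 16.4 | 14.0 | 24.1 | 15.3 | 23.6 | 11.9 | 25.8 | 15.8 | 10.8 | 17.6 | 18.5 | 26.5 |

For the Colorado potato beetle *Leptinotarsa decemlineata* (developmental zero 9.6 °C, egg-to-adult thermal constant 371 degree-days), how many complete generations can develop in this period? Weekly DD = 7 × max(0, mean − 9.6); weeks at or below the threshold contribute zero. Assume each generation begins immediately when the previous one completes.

Weekly DD (7 × max(0, T̄ − 9.6)): 72.8, 118.3, 11.2, 112.0, 114.8, 48.3, 71.4, 0.0, 47.6, 30.8, 101.5, 39.9, 98.0, 16.1, 113.4, 43.4, 8.4, 56.0, 62.3, 118.3.
Season total = 1284.5 DD.
Complete generations = ⌊1284.5 / 371⌋ = 3.

3 generations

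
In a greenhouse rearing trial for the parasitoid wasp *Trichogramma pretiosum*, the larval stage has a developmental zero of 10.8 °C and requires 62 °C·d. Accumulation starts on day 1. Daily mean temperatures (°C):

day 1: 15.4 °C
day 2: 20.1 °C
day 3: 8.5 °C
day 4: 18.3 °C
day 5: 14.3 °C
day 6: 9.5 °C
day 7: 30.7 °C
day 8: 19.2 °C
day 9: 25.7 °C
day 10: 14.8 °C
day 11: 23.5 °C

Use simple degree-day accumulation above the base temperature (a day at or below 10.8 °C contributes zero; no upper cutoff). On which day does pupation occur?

Daily DD above 10.8 °C: 4.6, 9.3, 0.0, 7.5, 3.5, 0.0, 19.9, 8.4, 14.9, 4.0, 12.7.
Cumulative: 4.6, 13.9, 13.9, 21.4, 24.9, 24.9, 44.8, 53.2, 68.1, 72.1, 84.8.
The total first reaches 62 DD on day 9.

day 9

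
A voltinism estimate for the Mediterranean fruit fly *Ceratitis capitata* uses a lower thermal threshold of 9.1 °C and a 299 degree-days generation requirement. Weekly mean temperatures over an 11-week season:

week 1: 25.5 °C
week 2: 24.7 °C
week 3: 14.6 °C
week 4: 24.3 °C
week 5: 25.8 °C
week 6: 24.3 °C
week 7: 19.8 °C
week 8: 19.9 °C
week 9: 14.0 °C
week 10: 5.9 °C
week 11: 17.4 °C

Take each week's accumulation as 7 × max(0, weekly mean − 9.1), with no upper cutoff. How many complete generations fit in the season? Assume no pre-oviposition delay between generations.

Weekly DD (7 × max(0, T̄ − 9.1)): 114.8, 109.2, 38.5, 106.4, 116.9, 106.4, 74.9, 75.6, 34.3, 0.0, 58.1.
Season total = 835.1 DD.
Complete generations = ⌊835.1 / 299⌋ = 2.

2 generations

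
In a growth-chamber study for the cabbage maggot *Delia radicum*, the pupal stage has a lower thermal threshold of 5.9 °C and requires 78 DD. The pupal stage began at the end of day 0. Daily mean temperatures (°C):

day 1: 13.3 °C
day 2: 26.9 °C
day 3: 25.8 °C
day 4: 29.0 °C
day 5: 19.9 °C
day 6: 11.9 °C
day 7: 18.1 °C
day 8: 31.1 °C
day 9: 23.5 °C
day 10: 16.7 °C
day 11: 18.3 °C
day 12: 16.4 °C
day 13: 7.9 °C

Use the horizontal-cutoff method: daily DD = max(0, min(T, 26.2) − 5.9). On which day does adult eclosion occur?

Daily DD above 5.9 °C (capped at 20.3): 7.4, 20.3, 19.9, 20.3, 14.0, 6.0, 12.2, 20.3, 17.6, 10.8, 12.4, 10.5, 2.0.
Cumulative: 7.4, 27.7, 47.6, 67.9, 81.9, 87.9, 100.1, 120.4, 138.0, 148.8, 161.2, 171.7, 173.7.
The total first reaches 78 DD on day 5.

day 5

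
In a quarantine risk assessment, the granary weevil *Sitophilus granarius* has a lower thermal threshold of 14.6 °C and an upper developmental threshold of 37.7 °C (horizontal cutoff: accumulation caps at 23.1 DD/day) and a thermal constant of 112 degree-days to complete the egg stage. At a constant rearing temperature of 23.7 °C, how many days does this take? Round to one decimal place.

12.3 days

Daily accumulation = 23.7 − 14.6 = 9.1 DD/day.
Duration = 112 / 9.1 = 12.308 ≈ 12.3 days.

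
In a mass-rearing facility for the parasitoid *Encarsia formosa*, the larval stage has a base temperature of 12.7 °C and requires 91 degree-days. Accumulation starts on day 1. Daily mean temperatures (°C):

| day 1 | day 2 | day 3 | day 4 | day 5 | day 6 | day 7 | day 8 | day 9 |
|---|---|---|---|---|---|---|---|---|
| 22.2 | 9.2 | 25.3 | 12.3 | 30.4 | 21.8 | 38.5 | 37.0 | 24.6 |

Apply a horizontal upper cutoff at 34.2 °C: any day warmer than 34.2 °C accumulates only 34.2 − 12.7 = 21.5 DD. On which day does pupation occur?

Daily DD above 12.7 °C (capped at 21.5): 9.5, 0.0, 12.6, 0.0, 17.7, 9.1, 21.5, 21.5, 11.9.
Cumulative: 9.5, 9.5, 22.1, 22.1, 39.8, 48.9, 70.4, 91.9, 103.8.
The total first reaches 91 DD on day 8.

day 8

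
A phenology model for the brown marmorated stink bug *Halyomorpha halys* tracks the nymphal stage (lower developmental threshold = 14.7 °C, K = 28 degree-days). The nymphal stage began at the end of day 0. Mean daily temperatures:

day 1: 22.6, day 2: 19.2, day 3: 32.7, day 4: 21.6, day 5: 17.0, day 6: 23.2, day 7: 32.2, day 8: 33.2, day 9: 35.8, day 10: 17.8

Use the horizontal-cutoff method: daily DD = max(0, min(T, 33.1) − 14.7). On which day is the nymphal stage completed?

Daily DD above 14.7 °C (capped at 18.4): 7.9, 4.5, 18.0, 6.9, 2.3, 8.5, 17.5, 18.4, 18.4, 3.1.
Cumulative: 7.9, 12.4, 30.4, 37.3, 39.6, 48.1, 65.6, 84.0, 102.4, 105.5.
The total first reaches 28 DD on day 3.

day 3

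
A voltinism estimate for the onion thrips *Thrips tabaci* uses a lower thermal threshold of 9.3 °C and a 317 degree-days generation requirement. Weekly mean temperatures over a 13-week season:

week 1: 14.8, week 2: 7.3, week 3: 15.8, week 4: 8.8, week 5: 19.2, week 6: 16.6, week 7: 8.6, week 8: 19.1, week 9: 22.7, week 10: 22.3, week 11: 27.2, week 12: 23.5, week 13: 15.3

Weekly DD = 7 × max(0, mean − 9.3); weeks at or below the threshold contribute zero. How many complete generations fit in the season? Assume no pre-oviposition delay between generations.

2 generations

Weekly DD (7 × max(0, T̄ − 9.3)): 38.5, 0.0, 45.5, 0.0, 69.3, 51.1, 0.0, 68.6, 93.8, 91.0, 125.3, 99.4, 42.0.
Season total = 724.5 DD.
Complete generations = ⌊724.5 / 317⌋ = 2.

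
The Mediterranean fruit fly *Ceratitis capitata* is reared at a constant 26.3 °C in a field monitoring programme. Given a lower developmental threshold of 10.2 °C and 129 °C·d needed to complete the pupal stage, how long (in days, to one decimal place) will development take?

8.0 days

Daily accumulation = 26.3 − 10.2 = 16.1 DD/day.
Duration = 129 / 16.1 = 8.012 ≈ 8.0 days.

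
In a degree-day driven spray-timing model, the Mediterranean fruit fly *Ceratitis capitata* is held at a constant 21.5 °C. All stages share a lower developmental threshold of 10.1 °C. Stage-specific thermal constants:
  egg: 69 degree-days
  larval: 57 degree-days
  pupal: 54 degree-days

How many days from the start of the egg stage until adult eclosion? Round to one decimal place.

Daily accumulation at 21.5 °C = 21.5 − 10.1 = 11.4 DD/day.
Total K = 69 + 57 + 54 = 180 DD.
Total duration = 180 / 11.4 = 15.789 ≈ 15.8 days.

15.8 days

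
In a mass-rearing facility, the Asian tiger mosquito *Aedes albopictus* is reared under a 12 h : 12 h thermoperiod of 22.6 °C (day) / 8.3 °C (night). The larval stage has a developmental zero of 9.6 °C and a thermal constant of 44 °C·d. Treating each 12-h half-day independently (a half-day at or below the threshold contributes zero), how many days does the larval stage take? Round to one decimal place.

6.8 days

Day half: max(0, 22.6 − 9.6) × 0.5 = 13.0 × 0.5 = 6.50 DD.
Night half: max(0, 8.3 − 9.6) × 0.5 = 0.0 × 0.5 = 0.00 DD.
Per 24 h: 6.50 DD/day.
Duration = 44 / 6.50 = 6.769 ≈ 6.8 days.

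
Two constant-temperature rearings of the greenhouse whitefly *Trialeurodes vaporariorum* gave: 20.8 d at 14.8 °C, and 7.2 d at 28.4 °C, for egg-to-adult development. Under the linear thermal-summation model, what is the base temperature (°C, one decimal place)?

7.6 °C

Linear rate model ⇒ the product D·(T − T_b) is constant across temperatures.
20.8·(14.8 − T_b) = 7.2·(28.4 − T_b)
T_b = (20.8·14.8 − 7.2·28.4) / (20.8 − 7.2) = 103.36 / 13.6 = 7.600 °C ≈ 7.6 °C.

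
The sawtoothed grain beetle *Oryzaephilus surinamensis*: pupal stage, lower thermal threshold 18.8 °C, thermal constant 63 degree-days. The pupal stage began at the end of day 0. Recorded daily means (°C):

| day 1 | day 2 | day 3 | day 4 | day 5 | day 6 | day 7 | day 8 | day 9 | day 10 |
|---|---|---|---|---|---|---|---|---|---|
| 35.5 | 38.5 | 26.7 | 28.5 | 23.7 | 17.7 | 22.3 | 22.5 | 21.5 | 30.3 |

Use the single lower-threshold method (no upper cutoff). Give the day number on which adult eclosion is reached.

day 8

Daily DD above 18.8 °C: 16.7, 19.7, 7.9, 9.7, 4.9, 0.0, 3.5, 3.7, 2.7, 11.5.
Cumulative: 16.7, 36.4, 44.3, 54.0, 58.9, 58.9, 62.4, 66.1, 68.8, 80.3.
The total first reaches 63 DD on day 8.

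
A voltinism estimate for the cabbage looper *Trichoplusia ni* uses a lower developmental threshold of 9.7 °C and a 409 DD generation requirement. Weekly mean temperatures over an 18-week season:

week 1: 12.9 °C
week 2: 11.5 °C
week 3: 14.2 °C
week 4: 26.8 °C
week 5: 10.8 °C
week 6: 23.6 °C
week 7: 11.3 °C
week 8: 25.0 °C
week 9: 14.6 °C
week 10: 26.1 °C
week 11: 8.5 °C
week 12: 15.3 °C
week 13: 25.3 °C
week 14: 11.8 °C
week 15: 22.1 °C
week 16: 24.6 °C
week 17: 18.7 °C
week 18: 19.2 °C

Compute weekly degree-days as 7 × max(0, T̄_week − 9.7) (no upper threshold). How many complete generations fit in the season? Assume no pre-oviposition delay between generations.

Weekly DD (7 × max(0, T̄ − 9.7)): 22.4, 12.6, 31.5, 119.7, 7.7, 97.3, 11.2, 107.1, 34.3, 114.8, 0.0, 39.2, 109.2, 14.7, 86.8, 104.3, 63.0, 66.5.
Season total = 1042.3 DD.
Complete generations = ⌊1042.3 / 409⌋ = 2.

2 generations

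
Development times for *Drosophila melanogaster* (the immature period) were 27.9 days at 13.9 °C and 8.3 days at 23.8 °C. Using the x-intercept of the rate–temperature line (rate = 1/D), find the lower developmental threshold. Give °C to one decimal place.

9.7 °C

Under the model K = D·(T − T_b), so D₁·(T₁ − T_b) = D₂·(T₂ − T_b).
27.9·(13.9 − T_b) = 8.3·(23.8 − T_b)
T_b = (27.9·13.9 − 8.3·23.8) / (27.9 − 8.3) = 190.27 / 19.6 = 9.708 °C ≈ 9.7 °C.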